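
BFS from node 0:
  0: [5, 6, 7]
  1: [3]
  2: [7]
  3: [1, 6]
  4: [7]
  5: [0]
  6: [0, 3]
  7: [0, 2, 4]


Visit 0, enqueue [5, 6, 7]
Visit 5, enqueue []
Visit 6, enqueue [3]
Visit 7, enqueue [2, 4]
Visit 3, enqueue [1]
Visit 2, enqueue []
Visit 4, enqueue []
Visit 1, enqueue []

BFS order: [0, 5, 6, 7, 3, 2, 4, 1]


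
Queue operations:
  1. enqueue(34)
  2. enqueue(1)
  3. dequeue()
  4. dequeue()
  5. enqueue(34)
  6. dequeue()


enqueue(34) -> [34]
enqueue(1) -> [34, 1]
dequeue()->34, [1]
dequeue()->1, []
enqueue(34) -> [34]
dequeue()->34, []

Final queue: []


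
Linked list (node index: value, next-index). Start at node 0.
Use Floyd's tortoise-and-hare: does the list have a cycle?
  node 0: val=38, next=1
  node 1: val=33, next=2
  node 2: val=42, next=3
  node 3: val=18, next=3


Floyd's tortoise (slow, +1) and hare (fast, +2):
  init: slow=0, fast=0
  step 1: slow=1, fast=2
  step 2: slow=2, fast=3
  step 3: slow=3, fast=3
  slow == fast at node 3: cycle detected

Cycle: yes


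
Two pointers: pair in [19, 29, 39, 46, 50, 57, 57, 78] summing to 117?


lo=0(19)+hi=7(78)=97
lo=1(29)+hi=7(78)=107
lo=2(39)+hi=7(78)=117

Yes: 39+78=117


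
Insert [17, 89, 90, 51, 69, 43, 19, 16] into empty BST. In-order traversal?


Insert 17: root
Insert 89: R from 17
Insert 90: R from 17 -> R from 89
Insert 51: R from 17 -> L from 89
Insert 69: R from 17 -> L from 89 -> R from 51
Insert 43: R from 17 -> L from 89 -> L from 51
Insert 19: R from 17 -> L from 89 -> L from 51 -> L from 43
Insert 16: L from 17

In-order: [16, 17, 19, 43, 51, 69, 89, 90]


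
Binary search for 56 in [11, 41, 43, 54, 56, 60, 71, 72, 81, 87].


Step 1: lo=0, hi=9, mid=4, val=56

Found at index 4


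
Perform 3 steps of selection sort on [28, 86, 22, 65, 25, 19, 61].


Initial: [28, 86, 22, 65, 25, 19, 61]
Step 1: min=19 at 5
  Swap: [19, 86, 22, 65, 25, 28, 61]
Step 2: min=22 at 2
  Swap: [19, 22, 86, 65, 25, 28, 61]
Step 3: min=25 at 4
  Swap: [19, 22, 25, 65, 86, 28, 61]

After 3 steps: [19, 22, 25, 65, 86, 28, 61]


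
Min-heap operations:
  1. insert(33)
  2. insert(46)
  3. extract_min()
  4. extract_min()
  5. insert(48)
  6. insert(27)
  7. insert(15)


insert(33) -> [33]
insert(46) -> [33, 46]
extract_min()->33, [46]
extract_min()->46, []
insert(48) -> [48]
insert(27) -> [27, 48]
insert(15) -> [15, 48, 27]

Final heap: [15, 48, 27]


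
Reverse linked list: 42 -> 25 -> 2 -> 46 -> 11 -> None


Step 1: curr=42, set curr.next=prev(None) | reversed so far: 42
Step 2: curr=25, set curr.next=prev(42) | reversed so far: 25 -> 42
Step 3: curr=2, set curr.next=prev(25) | reversed so far: 2 -> 25 -> 42
Step 4: curr=46, set curr.next=prev(2) | reversed so far: 46 -> 2 -> 25 -> 42
Step 5: curr=11, set curr.next=prev(46) | reversed so far: 11 -> 46 -> 2 -> 25 -> 42

11 -> 46 -> 2 -> 25 -> 42 -> None


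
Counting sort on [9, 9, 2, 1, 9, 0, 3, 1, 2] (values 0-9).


Input: [9, 9, 2, 1, 9, 0, 3, 1, 2]
Counts: [1, 2, 2, 1, 0, 0, 0, 0, 0, 3]

Sorted: [0, 1, 1, 2, 2, 3, 9, 9, 9]


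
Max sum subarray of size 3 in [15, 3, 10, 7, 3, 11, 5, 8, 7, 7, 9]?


[0:3]: 28
[1:4]: 20
[2:5]: 20
[3:6]: 21
[4:7]: 19
[5:8]: 24
[6:9]: 20
[7:10]: 22
[8:11]: 23

Max: 28 at [0:3]


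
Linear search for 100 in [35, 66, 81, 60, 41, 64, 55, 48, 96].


i=0: 35!=100
i=1: 66!=100
i=2: 81!=100
i=3: 60!=100
i=4: 41!=100
i=5: 64!=100
i=6: 55!=100
i=7: 48!=100
i=8: 96!=100

Not found, 9 comps


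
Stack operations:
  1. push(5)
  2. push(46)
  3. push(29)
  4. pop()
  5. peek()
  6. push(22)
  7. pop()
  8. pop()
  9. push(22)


push(5) -> [5]
push(46) -> [5, 46]
push(29) -> [5, 46, 29]
pop()->29, [5, 46]
peek()->46
push(22) -> [5, 46, 22]
pop()->22, [5, 46]
pop()->46, [5]
push(22) -> [5, 22]

Final stack: [5, 22]


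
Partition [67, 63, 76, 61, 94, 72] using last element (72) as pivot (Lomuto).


Pivot: 72
  67 <= 72: advance i (no swap)
  63 <= 72: advance i (no swap)
  61 <= 72: swap -> [67, 63, 61, 76, 94, 72]
Place pivot at 3: [67, 63, 61, 72, 94, 76]

Partitioned: [67, 63, 61, 72, 94, 76]


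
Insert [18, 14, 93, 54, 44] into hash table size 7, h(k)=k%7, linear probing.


Insert 18: h=4 -> slot 4
Insert 14: h=0 -> slot 0
Insert 93: h=2 -> slot 2
Insert 54: h=5 -> slot 5
Insert 44: h=2, 1 probes -> slot 3

Table: [14, None, 93, 44, 18, 54, None]


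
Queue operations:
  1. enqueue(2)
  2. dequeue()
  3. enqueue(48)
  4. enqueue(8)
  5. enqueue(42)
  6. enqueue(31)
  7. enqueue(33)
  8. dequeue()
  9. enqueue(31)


enqueue(2) -> [2]
dequeue()->2, []
enqueue(48) -> [48]
enqueue(8) -> [48, 8]
enqueue(42) -> [48, 8, 42]
enqueue(31) -> [48, 8, 42, 31]
enqueue(33) -> [48, 8, 42, 31, 33]
dequeue()->48, [8, 42, 31, 33]
enqueue(31) -> [8, 42, 31, 33, 31]

Final queue: [8, 42, 31, 33, 31]


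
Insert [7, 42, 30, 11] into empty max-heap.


Insert 7: [7]
Insert 42: [42, 7]
Insert 30: [42, 7, 30]
Insert 11: [42, 11, 30, 7]

Final heap: [42, 11, 30, 7]


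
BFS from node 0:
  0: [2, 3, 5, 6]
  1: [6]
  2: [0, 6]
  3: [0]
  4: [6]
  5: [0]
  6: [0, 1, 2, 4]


Visit 0, enqueue [2, 3, 5, 6]
Visit 2, enqueue []
Visit 3, enqueue []
Visit 5, enqueue []
Visit 6, enqueue [1, 4]
Visit 1, enqueue []
Visit 4, enqueue []

BFS order: [0, 2, 3, 5, 6, 1, 4]


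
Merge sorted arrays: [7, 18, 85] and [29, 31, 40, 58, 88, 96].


Take 7 from A
Take 18 from A
Take 29 from B
Take 31 from B
Take 40 from B
Take 58 from B
Take 85 from A

Merged: [7, 18, 29, 31, 40, 58, 85, 88, 96]


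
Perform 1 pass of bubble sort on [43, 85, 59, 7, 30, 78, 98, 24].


Initial: [43, 85, 59, 7, 30, 78, 98, 24]
Pass 1: [43, 59, 7, 30, 78, 85, 24, 98] (5 swaps)

After 1 pass: [43, 59, 7, 30, 78, 85, 24, 98]


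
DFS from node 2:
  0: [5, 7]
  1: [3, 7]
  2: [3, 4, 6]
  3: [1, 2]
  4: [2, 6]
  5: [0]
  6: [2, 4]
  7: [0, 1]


Visit 2, push [6, 4, 3]
Visit 3, push [1]
Visit 1, push [7]
Visit 7, push [0]
Visit 0, push [5]
Visit 5, push []
Visit 4, push [6]
Visit 6, push []

DFS order: [2, 3, 1, 7, 0, 5, 4, 6]


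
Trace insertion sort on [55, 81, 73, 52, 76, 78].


Initial: [55, 81, 73, 52, 76, 78]
Insert 81: [55, 81, 73, 52, 76, 78]
Insert 73: [55, 73, 81, 52, 76, 78]
Insert 52: [52, 55, 73, 81, 76, 78]
Insert 76: [52, 55, 73, 76, 81, 78]
Insert 78: [52, 55, 73, 76, 78, 81]

Sorted: [52, 55, 73, 76, 78, 81]


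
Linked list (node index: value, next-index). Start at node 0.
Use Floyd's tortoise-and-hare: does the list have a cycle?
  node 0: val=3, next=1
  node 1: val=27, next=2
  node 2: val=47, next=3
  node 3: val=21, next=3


Floyd's tortoise (slow, +1) and hare (fast, +2):
  init: slow=0, fast=0
  step 1: slow=1, fast=2
  step 2: slow=2, fast=3
  step 3: slow=3, fast=3
  slow == fast at node 3: cycle detected

Cycle: yes


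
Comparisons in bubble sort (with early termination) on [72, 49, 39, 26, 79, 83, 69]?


Algorithm: bubble sort (with early termination)
Input: [72, 49, 39, 26, 79, 83, 69]
Sorted: [26, 39, 49, 69, 72, 79, 83]

18


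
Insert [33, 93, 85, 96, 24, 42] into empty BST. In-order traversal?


Insert 33: root
Insert 93: R from 33
Insert 85: R from 33 -> L from 93
Insert 96: R from 33 -> R from 93
Insert 24: L from 33
Insert 42: R from 33 -> L from 93 -> L from 85

In-order: [24, 33, 42, 85, 93, 96]


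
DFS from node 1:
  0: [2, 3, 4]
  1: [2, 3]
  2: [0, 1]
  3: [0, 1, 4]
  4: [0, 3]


Visit 1, push [3, 2]
Visit 2, push [0]
Visit 0, push [4, 3]
Visit 3, push [4]
Visit 4, push []

DFS order: [1, 2, 0, 3, 4]


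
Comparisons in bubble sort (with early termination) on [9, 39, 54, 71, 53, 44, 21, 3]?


Algorithm: bubble sort (with early termination)
Input: [9, 39, 54, 71, 53, 44, 21, 3]
Sorted: [3, 9, 21, 39, 44, 53, 54, 71]

28


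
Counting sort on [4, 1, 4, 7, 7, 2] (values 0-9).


Input: [4, 1, 4, 7, 7, 2]
Counts: [0, 1, 1, 0, 2, 0, 0, 2, 0, 0]

Sorted: [1, 2, 4, 4, 7, 7]


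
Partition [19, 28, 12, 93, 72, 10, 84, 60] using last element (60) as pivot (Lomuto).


Pivot: 60
  19 <= 60: advance i (no swap)
  28 <= 60: advance i (no swap)
  12 <= 60: advance i (no swap)
  10 <= 60: swap -> [19, 28, 12, 10, 72, 93, 84, 60]
Place pivot at 4: [19, 28, 12, 10, 60, 93, 84, 72]

Partitioned: [19, 28, 12, 10, 60, 93, 84, 72]


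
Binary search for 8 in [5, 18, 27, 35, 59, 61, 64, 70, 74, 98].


Step 1: lo=0, hi=9, mid=4, val=59
Step 2: lo=0, hi=3, mid=1, val=18
Step 3: lo=0, hi=0, mid=0, val=5

Not found


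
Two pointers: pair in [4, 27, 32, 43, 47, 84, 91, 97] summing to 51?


lo=0(4)+hi=7(97)=101
lo=0(4)+hi=6(91)=95
lo=0(4)+hi=5(84)=88
lo=0(4)+hi=4(47)=51

Yes: 4+47=51


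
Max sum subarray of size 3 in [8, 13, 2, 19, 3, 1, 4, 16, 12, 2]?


[0:3]: 23
[1:4]: 34
[2:5]: 24
[3:6]: 23
[4:7]: 8
[5:8]: 21
[6:9]: 32
[7:10]: 30

Max: 34 at [1:4]


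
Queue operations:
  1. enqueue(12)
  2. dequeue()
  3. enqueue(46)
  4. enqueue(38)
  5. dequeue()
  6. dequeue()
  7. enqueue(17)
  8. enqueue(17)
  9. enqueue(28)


enqueue(12) -> [12]
dequeue()->12, []
enqueue(46) -> [46]
enqueue(38) -> [46, 38]
dequeue()->46, [38]
dequeue()->38, []
enqueue(17) -> [17]
enqueue(17) -> [17, 17]
enqueue(28) -> [17, 17, 28]

Final queue: [17, 17, 28]


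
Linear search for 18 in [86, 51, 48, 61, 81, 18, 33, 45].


i=0: 86!=18
i=1: 51!=18
i=2: 48!=18
i=3: 61!=18
i=4: 81!=18
i=5: 18==18 found!

Found at 5, 6 comps


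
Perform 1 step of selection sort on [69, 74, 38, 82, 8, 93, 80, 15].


Initial: [69, 74, 38, 82, 8, 93, 80, 15]
Step 1: min=8 at 4
  Swap: [8, 74, 38, 82, 69, 93, 80, 15]

After 1 step: [8, 74, 38, 82, 69, 93, 80, 15]


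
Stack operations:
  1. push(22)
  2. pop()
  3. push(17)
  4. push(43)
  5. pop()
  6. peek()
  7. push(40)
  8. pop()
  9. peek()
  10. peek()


push(22) -> [22]
pop()->22, []
push(17) -> [17]
push(43) -> [17, 43]
pop()->43, [17]
peek()->17
push(40) -> [17, 40]
pop()->40, [17]
peek()->17
peek()->17

Final stack: [17]


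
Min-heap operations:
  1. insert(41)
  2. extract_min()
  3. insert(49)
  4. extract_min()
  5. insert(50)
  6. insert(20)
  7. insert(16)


insert(41) -> [41]
extract_min()->41, []
insert(49) -> [49]
extract_min()->49, []
insert(50) -> [50]
insert(20) -> [20, 50]
insert(16) -> [16, 50, 20]

Final heap: [16, 50, 20]


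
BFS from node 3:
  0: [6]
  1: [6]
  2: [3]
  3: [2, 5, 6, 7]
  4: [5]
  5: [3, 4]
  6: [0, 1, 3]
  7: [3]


Visit 3, enqueue [2, 5, 6, 7]
Visit 2, enqueue []
Visit 5, enqueue [4]
Visit 6, enqueue [0, 1]
Visit 7, enqueue []
Visit 4, enqueue []
Visit 0, enqueue []
Visit 1, enqueue []

BFS order: [3, 2, 5, 6, 7, 4, 0, 1]


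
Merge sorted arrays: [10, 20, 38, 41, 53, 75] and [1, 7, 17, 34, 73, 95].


Take 1 from B
Take 7 from B
Take 10 from A
Take 17 from B
Take 20 from A
Take 34 from B
Take 38 from A
Take 41 from A
Take 53 from A
Take 73 from B
Take 75 from A

Merged: [1, 7, 10, 17, 20, 34, 38, 41, 53, 73, 75, 95]


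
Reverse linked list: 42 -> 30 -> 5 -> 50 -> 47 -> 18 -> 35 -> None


Step 1: curr=42, set curr.next=prev(None) | reversed so far: 42
Step 2: curr=30, set curr.next=prev(42) | reversed so far: 30 -> 42
Step 3: curr=5, set curr.next=prev(30) | reversed so far: 5 -> 30 -> 42
Step 4: curr=50, set curr.next=prev(5) | reversed so far: 50 -> 5 -> 30 -> 42
Step 5: curr=47, set curr.next=prev(50) | reversed so far: 47 -> 50 -> 5 -> 30 -> 42
Step 6: curr=18, set curr.next=prev(47) | reversed so far: 18 -> 47 -> 50 -> 5 -> 30 -> 42
Step 7: curr=35, set curr.next=prev(18) | reversed so far: 35 -> 18 -> 47 -> 50 -> 5 -> 30 -> 42

35 -> 18 -> 47 -> 50 -> 5 -> 30 -> 42 -> None


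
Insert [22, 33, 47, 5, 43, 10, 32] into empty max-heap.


Insert 22: [22]
Insert 33: [33, 22]
Insert 47: [47, 22, 33]
Insert 5: [47, 22, 33, 5]
Insert 43: [47, 43, 33, 5, 22]
Insert 10: [47, 43, 33, 5, 22, 10]
Insert 32: [47, 43, 33, 5, 22, 10, 32]

Final heap: [47, 43, 33, 5, 22, 10, 32]


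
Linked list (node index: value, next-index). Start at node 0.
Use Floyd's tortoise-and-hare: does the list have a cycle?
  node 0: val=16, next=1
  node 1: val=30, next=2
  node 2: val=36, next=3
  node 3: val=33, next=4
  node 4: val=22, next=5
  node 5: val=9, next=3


Floyd's tortoise (slow, +1) and hare (fast, +2):
  init: slow=0, fast=0
  step 1: slow=1, fast=2
  step 2: slow=2, fast=4
  step 3: slow=3, fast=3
  slow == fast at node 3: cycle detected

Cycle: yes


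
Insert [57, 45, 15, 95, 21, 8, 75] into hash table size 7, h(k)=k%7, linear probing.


Insert 57: h=1 -> slot 1
Insert 45: h=3 -> slot 3
Insert 15: h=1, 1 probes -> slot 2
Insert 95: h=4 -> slot 4
Insert 21: h=0 -> slot 0
Insert 8: h=1, 4 probes -> slot 5
Insert 75: h=5, 1 probes -> slot 6

Table: [21, 57, 15, 45, 95, 8, 75]


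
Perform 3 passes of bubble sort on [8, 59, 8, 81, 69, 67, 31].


Initial: [8, 59, 8, 81, 69, 67, 31]
Pass 1: [8, 8, 59, 69, 67, 31, 81] (4 swaps)
Pass 2: [8, 8, 59, 67, 31, 69, 81] (2 swaps)
Pass 3: [8, 8, 59, 31, 67, 69, 81] (1 swaps)

After 3 passes: [8, 8, 59, 31, 67, 69, 81]


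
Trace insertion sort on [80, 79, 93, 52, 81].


Initial: [80, 79, 93, 52, 81]
Insert 79: [79, 80, 93, 52, 81]
Insert 93: [79, 80, 93, 52, 81]
Insert 52: [52, 79, 80, 93, 81]
Insert 81: [52, 79, 80, 81, 93]

Sorted: [52, 79, 80, 81, 93]


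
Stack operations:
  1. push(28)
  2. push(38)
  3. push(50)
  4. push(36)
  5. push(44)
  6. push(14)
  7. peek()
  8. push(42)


push(28) -> [28]
push(38) -> [28, 38]
push(50) -> [28, 38, 50]
push(36) -> [28, 38, 50, 36]
push(44) -> [28, 38, 50, 36, 44]
push(14) -> [28, 38, 50, 36, 44, 14]
peek()->14
push(42) -> [28, 38, 50, 36, 44, 14, 42]

Final stack: [28, 38, 50, 36, 44, 14, 42]


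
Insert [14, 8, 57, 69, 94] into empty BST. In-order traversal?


Insert 14: root
Insert 8: L from 14
Insert 57: R from 14
Insert 69: R from 14 -> R from 57
Insert 94: R from 14 -> R from 57 -> R from 69

In-order: [8, 14, 57, 69, 94]


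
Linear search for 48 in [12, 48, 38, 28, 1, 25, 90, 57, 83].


i=0: 12!=48
i=1: 48==48 found!

Found at 1, 2 comps


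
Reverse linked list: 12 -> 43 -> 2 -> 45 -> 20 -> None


Step 1: curr=12, set curr.next=prev(None) | reversed so far: 12
Step 2: curr=43, set curr.next=prev(12) | reversed so far: 43 -> 12
Step 3: curr=2, set curr.next=prev(43) | reversed so far: 2 -> 43 -> 12
Step 4: curr=45, set curr.next=prev(2) | reversed so far: 45 -> 2 -> 43 -> 12
Step 5: curr=20, set curr.next=prev(45) | reversed so far: 20 -> 45 -> 2 -> 43 -> 12

20 -> 45 -> 2 -> 43 -> 12 -> None


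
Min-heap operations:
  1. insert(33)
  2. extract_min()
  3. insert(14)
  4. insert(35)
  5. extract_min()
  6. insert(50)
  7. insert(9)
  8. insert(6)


insert(33) -> [33]
extract_min()->33, []
insert(14) -> [14]
insert(35) -> [14, 35]
extract_min()->14, [35]
insert(50) -> [35, 50]
insert(9) -> [9, 50, 35]
insert(6) -> [6, 9, 35, 50]

Final heap: [6, 9, 35, 50]


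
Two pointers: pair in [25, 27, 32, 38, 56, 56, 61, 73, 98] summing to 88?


lo=0(25)+hi=8(98)=123
lo=0(25)+hi=7(73)=98
lo=0(25)+hi=6(61)=86
lo=1(27)+hi=6(61)=88

Yes: 27+61=88


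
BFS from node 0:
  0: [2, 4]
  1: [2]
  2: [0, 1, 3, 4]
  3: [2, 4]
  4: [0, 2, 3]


Visit 0, enqueue [2, 4]
Visit 2, enqueue [1, 3]
Visit 4, enqueue []
Visit 1, enqueue []
Visit 3, enqueue []

BFS order: [0, 2, 4, 1, 3]


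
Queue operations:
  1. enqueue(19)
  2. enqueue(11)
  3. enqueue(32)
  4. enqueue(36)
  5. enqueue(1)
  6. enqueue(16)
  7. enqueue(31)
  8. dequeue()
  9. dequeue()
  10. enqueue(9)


enqueue(19) -> [19]
enqueue(11) -> [19, 11]
enqueue(32) -> [19, 11, 32]
enqueue(36) -> [19, 11, 32, 36]
enqueue(1) -> [19, 11, 32, 36, 1]
enqueue(16) -> [19, 11, 32, 36, 1, 16]
enqueue(31) -> [19, 11, 32, 36, 1, 16, 31]
dequeue()->19, [11, 32, 36, 1, 16, 31]
dequeue()->11, [32, 36, 1, 16, 31]
enqueue(9) -> [32, 36, 1, 16, 31, 9]

Final queue: [32, 36, 1, 16, 31, 9]


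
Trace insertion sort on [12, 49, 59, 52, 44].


Initial: [12, 49, 59, 52, 44]
Insert 49: [12, 49, 59, 52, 44]
Insert 59: [12, 49, 59, 52, 44]
Insert 52: [12, 49, 52, 59, 44]
Insert 44: [12, 44, 49, 52, 59]

Sorted: [12, 44, 49, 52, 59]


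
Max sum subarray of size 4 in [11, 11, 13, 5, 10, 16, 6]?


[0:4]: 40
[1:5]: 39
[2:6]: 44
[3:7]: 37

Max: 44 at [2:6]


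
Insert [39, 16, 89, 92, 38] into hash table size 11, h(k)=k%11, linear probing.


Insert 39: h=6 -> slot 6
Insert 16: h=5 -> slot 5
Insert 89: h=1 -> slot 1
Insert 92: h=4 -> slot 4
Insert 38: h=5, 2 probes -> slot 7

Table: [None, 89, None, None, 92, 16, 39, 38, None, None, None]


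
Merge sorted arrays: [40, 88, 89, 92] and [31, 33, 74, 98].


Take 31 from B
Take 33 from B
Take 40 from A
Take 74 from B
Take 88 from A
Take 89 from A
Take 92 from A

Merged: [31, 33, 40, 74, 88, 89, 92, 98]


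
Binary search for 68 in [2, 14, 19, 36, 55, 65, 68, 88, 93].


Step 1: lo=0, hi=8, mid=4, val=55
Step 2: lo=5, hi=8, mid=6, val=68

Found at index 6


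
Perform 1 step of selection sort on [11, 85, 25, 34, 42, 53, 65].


Initial: [11, 85, 25, 34, 42, 53, 65]
Step 1: min=11 at 0
  Swap: [11, 85, 25, 34, 42, 53, 65]

After 1 step: [11, 85, 25, 34, 42, 53, 65]


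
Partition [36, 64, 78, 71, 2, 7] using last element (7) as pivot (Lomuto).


Pivot: 7
  2 <= 7: swap -> [2, 64, 78, 71, 36, 7]
Place pivot at 1: [2, 7, 78, 71, 36, 64]

Partitioned: [2, 7, 78, 71, 36, 64]


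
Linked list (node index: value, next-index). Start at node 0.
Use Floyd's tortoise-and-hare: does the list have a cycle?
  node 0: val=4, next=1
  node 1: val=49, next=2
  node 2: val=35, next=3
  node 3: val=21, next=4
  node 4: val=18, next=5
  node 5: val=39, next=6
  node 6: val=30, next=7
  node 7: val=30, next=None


Floyd's tortoise (slow, +1) and hare (fast, +2):
  init: slow=0, fast=0
  step 1: slow=1, fast=2
  step 2: slow=2, fast=4
  step 3: slow=3, fast=6
  step 4: fast 6->7->None, no cycle

Cycle: no


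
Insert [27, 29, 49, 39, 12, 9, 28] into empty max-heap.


Insert 27: [27]
Insert 29: [29, 27]
Insert 49: [49, 27, 29]
Insert 39: [49, 39, 29, 27]
Insert 12: [49, 39, 29, 27, 12]
Insert 9: [49, 39, 29, 27, 12, 9]
Insert 28: [49, 39, 29, 27, 12, 9, 28]

Final heap: [49, 39, 29, 27, 12, 9, 28]


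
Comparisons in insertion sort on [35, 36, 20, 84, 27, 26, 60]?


Algorithm: insertion sort
Input: [35, 36, 20, 84, 27, 26, 60]
Sorted: [20, 26, 27, 35, 36, 60, 84]

15


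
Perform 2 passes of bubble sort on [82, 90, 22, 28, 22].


Initial: [82, 90, 22, 28, 22]
Pass 1: [82, 22, 28, 22, 90] (3 swaps)
Pass 2: [22, 28, 22, 82, 90] (3 swaps)

After 2 passes: [22, 28, 22, 82, 90]


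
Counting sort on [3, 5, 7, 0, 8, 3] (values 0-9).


Input: [3, 5, 7, 0, 8, 3]
Counts: [1, 0, 0, 2, 0, 1, 0, 1, 1, 0]

Sorted: [0, 3, 3, 5, 7, 8]


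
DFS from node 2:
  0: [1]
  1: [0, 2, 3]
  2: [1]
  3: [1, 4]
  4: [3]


Visit 2, push [1]
Visit 1, push [3, 0]
Visit 0, push []
Visit 3, push [4]
Visit 4, push []

DFS order: [2, 1, 0, 3, 4]


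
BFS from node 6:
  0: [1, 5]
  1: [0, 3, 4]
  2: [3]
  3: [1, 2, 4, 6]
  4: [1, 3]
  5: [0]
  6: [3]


Visit 6, enqueue [3]
Visit 3, enqueue [1, 2, 4]
Visit 1, enqueue [0]
Visit 2, enqueue []
Visit 4, enqueue []
Visit 0, enqueue [5]
Visit 5, enqueue []

BFS order: [6, 3, 1, 2, 4, 0, 5]


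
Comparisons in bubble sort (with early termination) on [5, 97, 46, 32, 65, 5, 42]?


Algorithm: bubble sort (with early termination)
Input: [5, 97, 46, 32, 65, 5, 42]
Sorted: [5, 5, 32, 42, 46, 65, 97]

20


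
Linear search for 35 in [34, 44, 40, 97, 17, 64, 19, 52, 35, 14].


i=0: 34!=35
i=1: 44!=35
i=2: 40!=35
i=3: 97!=35
i=4: 17!=35
i=5: 64!=35
i=6: 19!=35
i=7: 52!=35
i=8: 35==35 found!

Found at 8, 9 comps


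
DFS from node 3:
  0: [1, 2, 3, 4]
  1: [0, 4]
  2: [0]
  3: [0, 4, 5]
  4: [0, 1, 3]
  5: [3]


Visit 3, push [5, 4, 0]
Visit 0, push [4, 2, 1]
Visit 1, push [4]
Visit 4, push []
Visit 2, push []
Visit 5, push []

DFS order: [3, 0, 1, 4, 2, 5]


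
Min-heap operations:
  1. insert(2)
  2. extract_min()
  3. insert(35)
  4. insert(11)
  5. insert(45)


insert(2) -> [2]
extract_min()->2, []
insert(35) -> [35]
insert(11) -> [11, 35]
insert(45) -> [11, 35, 45]

Final heap: [11, 35, 45]


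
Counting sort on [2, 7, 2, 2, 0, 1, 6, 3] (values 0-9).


Input: [2, 7, 2, 2, 0, 1, 6, 3]
Counts: [1, 1, 3, 1, 0, 0, 1, 1, 0, 0]

Sorted: [0, 1, 2, 2, 2, 3, 6, 7]


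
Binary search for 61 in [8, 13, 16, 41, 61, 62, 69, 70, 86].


Step 1: lo=0, hi=8, mid=4, val=61

Found at index 4


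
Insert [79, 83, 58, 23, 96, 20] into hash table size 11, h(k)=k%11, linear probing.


Insert 79: h=2 -> slot 2
Insert 83: h=6 -> slot 6
Insert 58: h=3 -> slot 3
Insert 23: h=1 -> slot 1
Insert 96: h=8 -> slot 8
Insert 20: h=9 -> slot 9

Table: [None, 23, 79, 58, None, None, 83, None, 96, 20, None]


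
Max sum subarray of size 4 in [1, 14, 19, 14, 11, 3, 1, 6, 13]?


[0:4]: 48
[1:5]: 58
[2:6]: 47
[3:7]: 29
[4:8]: 21
[5:9]: 23

Max: 58 at [1:5]


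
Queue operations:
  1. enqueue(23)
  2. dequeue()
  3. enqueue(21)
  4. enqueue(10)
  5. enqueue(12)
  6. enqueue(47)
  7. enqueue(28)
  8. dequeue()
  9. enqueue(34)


enqueue(23) -> [23]
dequeue()->23, []
enqueue(21) -> [21]
enqueue(10) -> [21, 10]
enqueue(12) -> [21, 10, 12]
enqueue(47) -> [21, 10, 12, 47]
enqueue(28) -> [21, 10, 12, 47, 28]
dequeue()->21, [10, 12, 47, 28]
enqueue(34) -> [10, 12, 47, 28, 34]

Final queue: [10, 12, 47, 28, 34]


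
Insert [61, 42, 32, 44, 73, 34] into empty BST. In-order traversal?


Insert 61: root
Insert 42: L from 61
Insert 32: L from 61 -> L from 42
Insert 44: L from 61 -> R from 42
Insert 73: R from 61
Insert 34: L from 61 -> L from 42 -> R from 32

In-order: [32, 34, 42, 44, 61, 73]


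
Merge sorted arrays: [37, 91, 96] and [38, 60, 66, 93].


Take 37 from A
Take 38 from B
Take 60 from B
Take 66 from B
Take 91 from A
Take 93 from B

Merged: [37, 38, 60, 66, 91, 93, 96]


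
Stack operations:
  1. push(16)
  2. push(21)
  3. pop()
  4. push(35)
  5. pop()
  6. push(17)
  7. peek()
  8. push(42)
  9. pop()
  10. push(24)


push(16) -> [16]
push(21) -> [16, 21]
pop()->21, [16]
push(35) -> [16, 35]
pop()->35, [16]
push(17) -> [16, 17]
peek()->17
push(42) -> [16, 17, 42]
pop()->42, [16, 17]
push(24) -> [16, 17, 24]

Final stack: [16, 17, 24]


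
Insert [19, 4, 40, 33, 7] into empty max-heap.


Insert 19: [19]
Insert 4: [19, 4]
Insert 40: [40, 4, 19]
Insert 33: [40, 33, 19, 4]
Insert 7: [40, 33, 19, 4, 7]

Final heap: [40, 33, 19, 4, 7]


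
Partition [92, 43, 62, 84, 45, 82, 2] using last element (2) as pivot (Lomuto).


Pivot: 2
Place pivot at 0: [2, 43, 62, 84, 45, 82, 92]

Partitioned: [2, 43, 62, 84, 45, 82, 92]


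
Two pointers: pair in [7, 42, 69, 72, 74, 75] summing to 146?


lo=0(7)+hi=5(75)=82
lo=1(42)+hi=5(75)=117
lo=2(69)+hi=5(75)=144
lo=3(72)+hi=5(75)=147
lo=3(72)+hi=4(74)=146

Yes: 72+74=146


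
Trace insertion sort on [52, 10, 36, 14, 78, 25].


Initial: [52, 10, 36, 14, 78, 25]
Insert 10: [10, 52, 36, 14, 78, 25]
Insert 36: [10, 36, 52, 14, 78, 25]
Insert 14: [10, 14, 36, 52, 78, 25]
Insert 78: [10, 14, 36, 52, 78, 25]
Insert 25: [10, 14, 25, 36, 52, 78]

Sorted: [10, 14, 25, 36, 52, 78]


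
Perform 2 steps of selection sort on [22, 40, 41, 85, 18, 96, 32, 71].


Initial: [22, 40, 41, 85, 18, 96, 32, 71]
Step 1: min=18 at 4
  Swap: [18, 40, 41, 85, 22, 96, 32, 71]
Step 2: min=22 at 4
  Swap: [18, 22, 41, 85, 40, 96, 32, 71]

After 2 steps: [18, 22, 41, 85, 40, 96, 32, 71]


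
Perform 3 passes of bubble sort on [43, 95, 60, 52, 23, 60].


Initial: [43, 95, 60, 52, 23, 60]
Pass 1: [43, 60, 52, 23, 60, 95] (4 swaps)
Pass 2: [43, 52, 23, 60, 60, 95] (2 swaps)
Pass 3: [43, 23, 52, 60, 60, 95] (1 swaps)

After 3 passes: [43, 23, 52, 60, 60, 95]


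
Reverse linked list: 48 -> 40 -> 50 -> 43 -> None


Step 1: curr=48, set curr.next=prev(None) | reversed so far: 48
Step 2: curr=40, set curr.next=prev(48) | reversed so far: 40 -> 48
Step 3: curr=50, set curr.next=prev(40) | reversed so far: 50 -> 40 -> 48
Step 4: curr=43, set curr.next=prev(50) | reversed so far: 43 -> 50 -> 40 -> 48

43 -> 50 -> 40 -> 48 -> None


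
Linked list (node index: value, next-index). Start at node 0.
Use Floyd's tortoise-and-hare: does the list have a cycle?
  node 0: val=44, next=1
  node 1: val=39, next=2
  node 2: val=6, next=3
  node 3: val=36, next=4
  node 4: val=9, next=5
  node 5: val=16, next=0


Floyd's tortoise (slow, +1) and hare (fast, +2):
  init: slow=0, fast=0
  step 1: slow=1, fast=2
  step 2: slow=2, fast=4
  step 3: slow=3, fast=0
  step 4: slow=4, fast=2
  step 5: slow=5, fast=4
  step 6: slow=0, fast=0
  slow == fast at node 0: cycle detected

Cycle: yes


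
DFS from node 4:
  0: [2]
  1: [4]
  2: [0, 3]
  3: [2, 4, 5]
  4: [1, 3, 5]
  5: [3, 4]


Visit 4, push [5, 3, 1]
Visit 1, push []
Visit 3, push [5, 2]
Visit 2, push [0]
Visit 0, push []
Visit 5, push []

DFS order: [4, 1, 3, 2, 0, 5]


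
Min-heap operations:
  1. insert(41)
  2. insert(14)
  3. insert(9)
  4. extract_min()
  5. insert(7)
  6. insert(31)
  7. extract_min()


insert(41) -> [41]
insert(14) -> [14, 41]
insert(9) -> [9, 41, 14]
extract_min()->9, [14, 41]
insert(7) -> [7, 41, 14]
insert(31) -> [7, 31, 14, 41]
extract_min()->7, [14, 31, 41]

Final heap: [14, 31, 41]


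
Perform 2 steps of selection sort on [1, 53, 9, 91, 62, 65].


Initial: [1, 53, 9, 91, 62, 65]
Step 1: min=1 at 0
  Swap: [1, 53, 9, 91, 62, 65]
Step 2: min=9 at 2
  Swap: [1, 9, 53, 91, 62, 65]

After 2 steps: [1, 9, 53, 91, 62, 65]


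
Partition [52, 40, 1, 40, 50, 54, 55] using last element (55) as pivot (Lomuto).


Pivot: 55
  52 <= 55: advance i (no swap)
  40 <= 55: advance i (no swap)
  1 <= 55: advance i (no swap)
  40 <= 55: advance i (no swap)
  50 <= 55: advance i (no swap)
  54 <= 55: advance i (no swap)
Place pivot at 6: [52, 40, 1, 40, 50, 54, 55]

Partitioned: [52, 40, 1, 40, 50, 54, 55]


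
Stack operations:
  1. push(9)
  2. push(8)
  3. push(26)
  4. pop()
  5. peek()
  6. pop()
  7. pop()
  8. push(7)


push(9) -> [9]
push(8) -> [9, 8]
push(26) -> [9, 8, 26]
pop()->26, [9, 8]
peek()->8
pop()->8, [9]
pop()->9, []
push(7) -> [7]

Final stack: [7]


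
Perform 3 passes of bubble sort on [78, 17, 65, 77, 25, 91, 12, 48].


Initial: [78, 17, 65, 77, 25, 91, 12, 48]
Pass 1: [17, 65, 77, 25, 78, 12, 48, 91] (6 swaps)
Pass 2: [17, 65, 25, 77, 12, 48, 78, 91] (3 swaps)
Pass 3: [17, 25, 65, 12, 48, 77, 78, 91] (3 swaps)

After 3 passes: [17, 25, 65, 12, 48, 77, 78, 91]


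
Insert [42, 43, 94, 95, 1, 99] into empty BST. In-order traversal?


Insert 42: root
Insert 43: R from 42
Insert 94: R from 42 -> R from 43
Insert 95: R from 42 -> R from 43 -> R from 94
Insert 1: L from 42
Insert 99: R from 42 -> R from 43 -> R from 94 -> R from 95

In-order: [1, 42, 43, 94, 95, 99]


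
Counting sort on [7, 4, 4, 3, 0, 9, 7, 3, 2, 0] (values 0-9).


Input: [7, 4, 4, 3, 0, 9, 7, 3, 2, 0]
Counts: [2, 0, 1, 2, 2, 0, 0, 2, 0, 1]

Sorted: [0, 0, 2, 3, 3, 4, 4, 7, 7, 9]


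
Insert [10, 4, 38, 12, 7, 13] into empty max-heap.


Insert 10: [10]
Insert 4: [10, 4]
Insert 38: [38, 4, 10]
Insert 12: [38, 12, 10, 4]
Insert 7: [38, 12, 10, 4, 7]
Insert 13: [38, 12, 13, 4, 7, 10]

Final heap: [38, 12, 13, 4, 7, 10]


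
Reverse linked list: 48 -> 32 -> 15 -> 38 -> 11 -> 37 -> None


Step 1: curr=48, set curr.next=prev(None) | reversed so far: 48
Step 2: curr=32, set curr.next=prev(48) | reversed so far: 32 -> 48
Step 3: curr=15, set curr.next=prev(32) | reversed so far: 15 -> 32 -> 48
Step 4: curr=38, set curr.next=prev(15) | reversed so far: 38 -> 15 -> 32 -> 48
Step 5: curr=11, set curr.next=prev(38) | reversed so far: 11 -> 38 -> 15 -> 32 -> 48
Step 6: curr=37, set curr.next=prev(11) | reversed so far: 37 -> 11 -> 38 -> 15 -> 32 -> 48

37 -> 11 -> 38 -> 15 -> 32 -> 48 -> None


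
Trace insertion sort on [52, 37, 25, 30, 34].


Initial: [52, 37, 25, 30, 34]
Insert 37: [37, 52, 25, 30, 34]
Insert 25: [25, 37, 52, 30, 34]
Insert 30: [25, 30, 37, 52, 34]
Insert 34: [25, 30, 34, 37, 52]

Sorted: [25, 30, 34, 37, 52]


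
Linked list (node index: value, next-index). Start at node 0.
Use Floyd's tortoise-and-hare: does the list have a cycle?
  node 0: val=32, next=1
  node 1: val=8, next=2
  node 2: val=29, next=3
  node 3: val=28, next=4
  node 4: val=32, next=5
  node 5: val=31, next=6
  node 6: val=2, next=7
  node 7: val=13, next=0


Floyd's tortoise (slow, +1) and hare (fast, +2):
  init: slow=0, fast=0
  step 1: slow=1, fast=2
  step 2: slow=2, fast=4
  step 3: slow=3, fast=6
  step 4: slow=4, fast=0
  step 5: slow=5, fast=2
  step 6: slow=6, fast=4
  step 7: slow=7, fast=6
  step 8: slow=0, fast=0
  slow == fast at node 0: cycle detected

Cycle: yes


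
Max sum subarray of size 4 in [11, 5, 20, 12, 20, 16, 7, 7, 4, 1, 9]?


[0:4]: 48
[1:5]: 57
[2:6]: 68
[3:7]: 55
[4:8]: 50
[5:9]: 34
[6:10]: 19
[7:11]: 21

Max: 68 at [2:6]


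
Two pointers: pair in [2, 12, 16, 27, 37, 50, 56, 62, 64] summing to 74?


lo=0(2)+hi=8(64)=66
lo=1(12)+hi=8(64)=76
lo=1(12)+hi=7(62)=74

Yes: 12+62=74


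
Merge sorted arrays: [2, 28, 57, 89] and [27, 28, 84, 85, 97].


Take 2 from A
Take 27 from B
Take 28 from A
Take 28 from B
Take 57 from A
Take 84 from B
Take 85 from B
Take 89 from A

Merged: [2, 27, 28, 28, 57, 84, 85, 89, 97]


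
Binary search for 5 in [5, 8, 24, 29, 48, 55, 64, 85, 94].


Step 1: lo=0, hi=8, mid=4, val=48
Step 2: lo=0, hi=3, mid=1, val=8
Step 3: lo=0, hi=0, mid=0, val=5

Found at index 0


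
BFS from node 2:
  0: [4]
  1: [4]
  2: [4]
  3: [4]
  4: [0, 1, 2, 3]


Visit 2, enqueue [4]
Visit 4, enqueue [0, 1, 3]
Visit 0, enqueue []
Visit 1, enqueue []
Visit 3, enqueue []

BFS order: [2, 4, 0, 1, 3]


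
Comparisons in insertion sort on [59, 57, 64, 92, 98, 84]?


Algorithm: insertion sort
Input: [59, 57, 64, 92, 98, 84]
Sorted: [57, 59, 64, 84, 92, 98]

7


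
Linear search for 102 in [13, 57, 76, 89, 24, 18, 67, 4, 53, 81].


i=0: 13!=102
i=1: 57!=102
i=2: 76!=102
i=3: 89!=102
i=4: 24!=102
i=5: 18!=102
i=6: 67!=102
i=7: 4!=102
i=8: 53!=102
i=9: 81!=102

Not found, 10 comps


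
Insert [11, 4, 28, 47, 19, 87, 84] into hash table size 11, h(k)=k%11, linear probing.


Insert 11: h=0 -> slot 0
Insert 4: h=4 -> slot 4
Insert 28: h=6 -> slot 6
Insert 47: h=3 -> slot 3
Insert 19: h=8 -> slot 8
Insert 87: h=10 -> slot 10
Insert 84: h=7 -> slot 7

Table: [11, None, None, 47, 4, None, 28, 84, 19, None, 87]


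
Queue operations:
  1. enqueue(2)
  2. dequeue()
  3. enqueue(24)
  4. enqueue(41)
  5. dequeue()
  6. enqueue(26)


enqueue(2) -> [2]
dequeue()->2, []
enqueue(24) -> [24]
enqueue(41) -> [24, 41]
dequeue()->24, [41]
enqueue(26) -> [41, 26]

Final queue: [41, 26]


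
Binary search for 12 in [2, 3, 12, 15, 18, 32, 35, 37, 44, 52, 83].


Step 1: lo=0, hi=10, mid=5, val=32
Step 2: lo=0, hi=4, mid=2, val=12

Found at index 2


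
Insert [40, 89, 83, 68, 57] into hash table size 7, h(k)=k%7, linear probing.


Insert 40: h=5 -> slot 5
Insert 89: h=5, 1 probes -> slot 6
Insert 83: h=6, 1 probes -> slot 0
Insert 68: h=5, 3 probes -> slot 1
Insert 57: h=1, 1 probes -> slot 2

Table: [83, 68, 57, None, None, 40, 89]


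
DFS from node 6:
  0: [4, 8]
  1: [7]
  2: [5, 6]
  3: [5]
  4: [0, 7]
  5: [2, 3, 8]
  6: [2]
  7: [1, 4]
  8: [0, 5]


Visit 6, push [2]
Visit 2, push [5]
Visit 5, push [8, 3]
Visit 3, push []
Visit 8, push [0]
Visit 0, push [4]
Visit 4, push [7]
Visit 7, push [1]
Visit 1, push []

DFS order: [6, 2, 5, 3, 8, 0, 4, 7, 1]


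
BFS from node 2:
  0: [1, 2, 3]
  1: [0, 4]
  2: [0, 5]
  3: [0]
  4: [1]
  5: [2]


Visit 2, enqueue [0, 5]
Visit 0, enqueue [1, 3]
Visit 5, enqueue []
Visit 1, enqueue [4]
Visit 3, enqueue []
Visit 4, enqueue []

BFS order: [2, 0, 5, 1, 3, 4]


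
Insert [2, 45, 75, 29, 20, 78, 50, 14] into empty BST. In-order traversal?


Insert 2: root
Insert 45: R from 2
Insert 75: R from 2 -> R from 45
Insert 29: R from 2 -> L from 45
Insert 20: R from 2 -> L from 45 -> L from 29
Insert 78: R from 2 -> R from 45 -> R from 75
Insert 50: R from 2 -> R from 45 -> L from 75
Insert 14: R from 2 -> L from 45 -> L from 29 -> L from 20

In-order: [2, 14, 20, 29, 45, 50, 75, 78]


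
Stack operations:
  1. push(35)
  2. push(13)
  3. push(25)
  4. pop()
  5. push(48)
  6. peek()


push(35) -> [35]
push(13) -> [35, 13]
push(25) -> [35, 13, 25]
pop()->25, [35, 13]
push(48) -> [35, 13, 48]
peek()->48

Final stack: [35, 13, 48]


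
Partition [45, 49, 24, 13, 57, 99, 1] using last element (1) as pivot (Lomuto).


Pivot: 1
Place pivot at 0: [1, 49, 24, 13, 57, 99, 45]

Partitioned: [1, 49, 24, 13, 57, 99, 45]


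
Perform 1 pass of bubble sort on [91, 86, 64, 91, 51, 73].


Initial: [91, 86, 64, 91, 51, 73]
Pass 1: [86, 64, 91, 51, 73, 91] (4 swaps)

After 1 pass: [86, 64, 91, 51, 73, 91]


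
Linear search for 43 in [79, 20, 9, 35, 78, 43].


i=0: 79!=43
i=1: 20!=43
i=2: 9!=43
i=3: 35!=43
i=4: 78!=43
i=5: 43==43 found!

Found at 5, 6 comps


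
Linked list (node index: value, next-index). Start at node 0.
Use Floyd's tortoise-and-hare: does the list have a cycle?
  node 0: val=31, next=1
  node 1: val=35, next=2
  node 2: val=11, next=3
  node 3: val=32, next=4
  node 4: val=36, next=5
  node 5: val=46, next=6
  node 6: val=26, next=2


Floyd's tortoise (slow, +1) and hare (fast, +2):
  init: slow=0, fast=0
  step 1: slow=1, fast=2
  step 2: slow=2, fast=4
  step 3: slow=3, fast=6
  step 4: slow=4, fast=3
  step 5: slow=5, fast=5
  slow == fast at node 5: cycle detected

Cycle: yes


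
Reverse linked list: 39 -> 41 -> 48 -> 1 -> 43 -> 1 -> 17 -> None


Step 1: curr=39, set curr.next=prev(None) | reversed so far: 39
Step 2: curr=41, set curr.next=prev(39) | reversed so far: 41 -> 39
Step 3: curr=48, set curr.next=prev(41) | reversed so far: 48 -> 41 -> 39
Step 4: curr=1, set curr.next=prev(48) | reversed so far: 1 -> 48 -> 41 -> 39
Step 5: curr=43, set curr.next=prev(1) | reversed so far: 43 -> 1 -> 48 -> 41 -> 39
Step 6: curr=1, set curr.next=prev(43) | reversed so far: 1 -> 43 -> 1 -> 48 -> 41 -> 39
Step 7: curr=17, set curr.next=prev(1) | reversed so far: 17 -> 1 -> 43 -> 1 -> 48 -> 41 -> 39

17 -> 1 -> 43 -> 1 -> 48 -> 41 -> 39 -> None


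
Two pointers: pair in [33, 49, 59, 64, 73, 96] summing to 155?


lo=0(33)+hi=5(96)=129
lo=1(49)+hi=5(96)=145
lo=2(59)+hi=5(96)=155

Yes: 59+96=155


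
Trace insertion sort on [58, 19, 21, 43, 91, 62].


Initial: [58, 19, 21, 43, 91, 62]
Insert 19: [19, 58, 21, 43, 91, 62]
Insert 21: [19, 21, 58, 43, 91, 62]
Insert 43: [19, 21, 43, 58, 91, 62]
Insert 91: [19, 21, 43, 58, 91, 62]
Insert 62: [19, 21, 43, 58, 62, 91]

Sorted: [19, 21, 43, 58, 62, 91]


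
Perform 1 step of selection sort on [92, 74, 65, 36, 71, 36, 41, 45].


Initial: [92, 74, 65, 36, 71, 36, 41, 45]
Step 1: min=36 at 3
  Swap: [36, 74, 65, 92, 71, 36, 41, 45]

After 1 step: [36, 74, 65, 92, 71, 36, 41, 45]


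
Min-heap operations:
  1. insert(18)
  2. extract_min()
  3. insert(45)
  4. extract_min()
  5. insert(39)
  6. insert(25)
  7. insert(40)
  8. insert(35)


insert(18) -> [18]
extract_min()->18, []
insert(45) -> [45]
extract_min()->45, []
insert(39) -> [39]
insert(25) -> [25, 39]
insert(40) -> [25, 39, 40]
insert(35) -> [25, 35, 40, 39]

Final heap: [25, 35, 40, 39]


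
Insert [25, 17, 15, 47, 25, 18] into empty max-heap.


Insert 25: [25]
Insert 17: [25, 17]
Insert 15: [25, 17, 15]
Insert 47: [47, 25, 15, 17]
Insert 25: [47, 25, 15, 17, 25]
Insert 18: [47, 25, 18, 17, 25, 15]

Final heap: [47, 25, 18, 17, 25, 15]


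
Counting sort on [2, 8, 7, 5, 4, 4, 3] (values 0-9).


Input: [2, 8, 7, 5, 4, 4, 3]
Counts: [0, 0, 1, 1, 2, 1, 0, 1, 1, 0]

Sorted: [2, 3, 4, 4, 5, 7, 8]


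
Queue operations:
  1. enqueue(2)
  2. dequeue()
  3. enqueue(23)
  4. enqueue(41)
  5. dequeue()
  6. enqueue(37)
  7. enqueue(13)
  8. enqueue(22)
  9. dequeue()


enqueue(2) -> [2]
dequeue()->2, []
enqueue(23) -> [23]
enqueue(41) -> [23, 41]
dequeue()->23, [41]
enqueue(37) -> [41, 37]
enqueue(13) -> [41, 37, 13]
enqueue(22) -> [41, 37, 13, 22]
dequeue()->41, [37, 13, 22]

Final queue: [37, 13, 22]


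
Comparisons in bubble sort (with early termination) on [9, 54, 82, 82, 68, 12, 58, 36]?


Algorithm: bubble sort (with early termination)
Input: [9, 54, 82, 82, 68, 12, 58, 36]
Sorted: [9, 12, 36, 54, 58, 68, 82, 82]

27


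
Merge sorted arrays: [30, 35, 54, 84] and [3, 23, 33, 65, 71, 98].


Take 3 from B
Take 23 from B
Take 30 from A
Take 33 from B
Take 35 from A
Take 54 from A
Take 65 from B
Take 71 from B
Take 84 from A

Merged: [3, 23, 30, 33, 35, 54, 65, 71, 84, 98]


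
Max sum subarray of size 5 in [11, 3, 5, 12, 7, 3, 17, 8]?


[0:5]: 38
[1:6]: 30
[2:7]: 44
[3:8]: 47

Max: 47 at [3:8]


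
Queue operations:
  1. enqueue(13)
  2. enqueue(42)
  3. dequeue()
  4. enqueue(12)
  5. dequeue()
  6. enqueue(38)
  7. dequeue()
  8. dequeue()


enqueue(13) -> [13]
enqueue(42) -> [13, 42]
dequeue()->13, [42]
enqueue(12) -> [42, 12]
dequeue()->42, [12]
enqueue(38) -> [12, 38]
dequeue()->12, [38]
dequeue()->38, []

Final queue: []


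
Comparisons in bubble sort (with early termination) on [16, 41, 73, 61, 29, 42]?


Algorithm: bubble sort (with early termination)
Input: [16, 41, 73, 61, 29, 42]
Sorted: [16, 29, 41, 42, 61, 73]

14


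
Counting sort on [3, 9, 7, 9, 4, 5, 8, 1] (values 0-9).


Input: [3, 9, 7, 9, 4, 5, 8, 1]
Counts: [0, 1, 0, 1, 1, 1, 0, 1, 1, 2]

Sorted: [1, 3, 4, 5, 7, 8, 9, 9]


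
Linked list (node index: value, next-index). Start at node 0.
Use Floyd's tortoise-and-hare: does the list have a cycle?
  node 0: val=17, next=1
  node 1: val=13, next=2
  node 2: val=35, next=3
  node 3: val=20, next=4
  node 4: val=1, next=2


Floyd's tortoise (slow, +1) and hare (fast, +2):
  init: slow=0, fast=0
  step 1: slow=1, fast=2
  step 2: slow=2, fast=4
  step 3: slow=3, fast=3
  slow == fast at node 3: cycle detected

Cycle: yes


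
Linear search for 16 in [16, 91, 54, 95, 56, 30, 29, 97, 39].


i=0: 16==16 found!

Found at 0, 1 comps


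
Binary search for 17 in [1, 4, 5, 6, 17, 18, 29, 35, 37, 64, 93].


Step 1: lo=0, hi=10, mid=5, val=18
Step 2: lo=0, hi=4, mid=2, val=5
Step 3: lo=3, hi=4, mid=3, val=6
Step 4: lo=4, hi=4, mid=4, val=17

Found at index 4


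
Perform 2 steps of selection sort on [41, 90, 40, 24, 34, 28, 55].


Initial: [41, 90, 40, 24, 34, 28, 55]
Step 1: min=24 at 3
  Swap: [24, 90, 40, 41, 34, 28, 55]
Step 2: min=28 at 5
  Swap: [24, 28, 40, 41, 34, 90, 55]

After 2 steps: [24, 28, 40, 41, 34, 90, 55]


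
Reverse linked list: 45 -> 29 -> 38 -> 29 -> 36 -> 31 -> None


Step 1: curr=45, set curr.next=prev(None) | reversed so far: 45
Step 2: curr=29, set curr.next=prev(45) | reversed so far: 29 -> 45
Step 3: curr=38, set curr.next=prev(29) | reversed so far: 38 -> 29 -> 45
Step 4: curr=29, set curr.next=prev(38) | reversed so far: 29 -> 38 -> 29 -> 45
Step 5: curr=36, set curr.next=prev(29) | reversed so far: 36 -> 29 -> 38 -> 29 -> 45
Step 6: curr=31, set curr.next=prev(36) | reversed so far: 31 -> 36 -> 29 -> 38 -> 29 -> 45

31 -> 36 -> 29 -> 38 -> 29 -> 45 -> None


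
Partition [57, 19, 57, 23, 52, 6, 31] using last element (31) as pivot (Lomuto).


Pivot: 31
  19 <= 31: swap -> [19, 57, 57, 23, 52, 6, 31]
  23 <= 31: swap -> [19, 23, 57, 57, 52, 6, 31]
  6 <= 31: swap -> [19, 23, 6, 57, 52, 57, 31]
Place pivot at 3: [19, 23, 6, 31, 52, 57, 57]

Partitioned: [19, 23, 6, 31, 52, 57, 57]


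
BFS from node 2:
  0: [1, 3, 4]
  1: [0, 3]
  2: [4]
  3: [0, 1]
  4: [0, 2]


Visit 2, enqueue [4]
Visit 4, enqueue [0]
Visit 0, enqueue [1, 3]
Visit 1, enqueue []
Visit 3, enqueue []

BFS order: [2, 4, 0, 1, 3]


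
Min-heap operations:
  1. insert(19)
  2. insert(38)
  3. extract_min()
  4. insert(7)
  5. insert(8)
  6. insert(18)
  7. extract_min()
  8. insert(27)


insert(19) -> [19]
insert(38) -> [19, 38]
extract_min()->19, [38]
insert(7) -> [7, 38]
insert(8) -> [7, 38, 8]
insert(18) -> [7, 18, 8, 38]
extract_min()->7, [8, 18, 38]
insert(27) -> [8, 18, 38, 27]

Final heap: [8, 18, 38, 27]
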